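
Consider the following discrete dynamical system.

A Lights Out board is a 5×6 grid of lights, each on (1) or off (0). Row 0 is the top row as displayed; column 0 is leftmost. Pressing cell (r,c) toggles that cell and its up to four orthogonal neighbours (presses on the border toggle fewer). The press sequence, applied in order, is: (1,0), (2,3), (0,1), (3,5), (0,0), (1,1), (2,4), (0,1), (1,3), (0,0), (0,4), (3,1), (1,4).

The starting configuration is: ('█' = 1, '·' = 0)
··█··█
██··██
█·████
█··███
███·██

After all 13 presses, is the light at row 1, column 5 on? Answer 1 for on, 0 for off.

0

step 0: ··█··█
██··██
█·████
█··███
███·██
step 1: █·█··█
····██
··████
█··███
███·██
step 2: █·█··█
···███
·····█
█···██
███·██
step 3: ·█···█
·█·███
·····█
█···██
███·██
step 4: ·█···█
·█·███
······
█·····
███·█·
step 5: █····█
██·███
······
█·····
███·█·
step 6: ██···█
··████
·█····
█·····
███·█·
step 7: ██···█
··██·█
·█·███
█···█·
███·█·
step 8: ··█··█
·███·█
·█·███
█···█·
███·█·
step 9: ··██·█
·█··██
·█··██
█···█·
███·█·
step 10: ████·█
██··██
·█··██
█···█·
███·█·
step 11: ███·█·
██···█
·█··██
█···█·
███·█·
step 12: ███·█·
██···█
····██
·██·█·
█·█·█·
step 13: ███···
██·██·
·····█
·██·█·
█·█·█·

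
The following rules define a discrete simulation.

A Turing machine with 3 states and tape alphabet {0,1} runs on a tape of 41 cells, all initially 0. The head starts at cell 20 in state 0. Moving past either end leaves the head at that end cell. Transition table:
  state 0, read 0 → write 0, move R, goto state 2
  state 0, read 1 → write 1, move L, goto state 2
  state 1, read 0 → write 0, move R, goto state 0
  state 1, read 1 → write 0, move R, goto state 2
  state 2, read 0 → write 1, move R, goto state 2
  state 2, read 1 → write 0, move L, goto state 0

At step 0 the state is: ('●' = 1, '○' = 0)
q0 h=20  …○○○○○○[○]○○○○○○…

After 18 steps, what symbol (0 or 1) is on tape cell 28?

gen 0: q0 h=20  …○○○○○○[○]○○○○○○…
gen 1: q2 h=21  …○○○○○○[○]○○○○○○…
gen 2: q2 h=22  …○○○○○●[○]○○○○○○…
gen 3: q2 h=23  …○○○○●●[○]○○○○○○…
gen 4: q2 h=24  …○○○●●●[○]○○○○○○…
gen 5: q2 h=25  …○○●●●●[○]○○○○○○…
gen 6: q2 h=26  …○●●●●●[○]○○○○○○…
gen 7: q2 h=27  …●●●●●●[○]○○○○○○…
gen 8: q2 h=28  …●●●●●●[○]○○○○○○…
gen 9: q2 h=29  …●●●●●●[○]○○○○○○…
gen 10: q2 h=30  …●●●●●●[○]○○○○○○…
gen 11: q2 h=31  …●●●●●●[○]○○○○○○…
gen 12: q2 h=32  …●●●●●●[○]○○○○○○…
gen 13: q2 h=33  …●●●●●●[○]○○○○○○…
gen 14: q2 h=34  …●●●●●●[○]○○○○○○|
gen 15: q2 h=35  …●●●●●●[○]○○○○○|
gen 16: q2 h=36  …●●●●●●[○]○○○○|
gen 17: q2 h=37  …●●●●●●[○]○○○|
gen 18: q2 h=38  …●●●●●●[○]○○|

1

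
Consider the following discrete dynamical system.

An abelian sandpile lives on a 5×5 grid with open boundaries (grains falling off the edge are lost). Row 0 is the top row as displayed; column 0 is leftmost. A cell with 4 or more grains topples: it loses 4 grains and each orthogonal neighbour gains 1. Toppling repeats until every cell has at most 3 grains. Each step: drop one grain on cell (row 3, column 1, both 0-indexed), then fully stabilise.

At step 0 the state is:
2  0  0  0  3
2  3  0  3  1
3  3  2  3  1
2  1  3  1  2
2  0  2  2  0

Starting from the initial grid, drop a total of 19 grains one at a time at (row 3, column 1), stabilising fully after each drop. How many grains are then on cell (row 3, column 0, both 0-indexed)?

1

[0] 2  0  0  0  3
2  3  0  3  1
3  3  2  3  1
2  1  3  1  2
2  0  2  2  0
[1] 2  0  0  0  3
2  3  0  3  1
3  3  2  3  1
2  2  3  1  2
2  0  2  2  0
[2] 2  0  0  0  3
2  3  0  3  1
3  3  2  3  1
2  3  3  1  2
2  0  2  2  0
[3] 3  1  0  1  3
0  1  3  0  2
2  3  1  1  2
0  3  1  3  2
3  1  3  2  0
[4] 3  1  0  1  3
0  2  3  0  2
3  0  2  1  2
1  1  2  3  2
3  2  3  2  0
[5] 3  1  0  1  3
0  2  3  0  2
3  0  2  1  2
1  2  2  3  2
3  2  3  2  0
[6] 3  1  0  1  3
0  2  3  0  2
3  0  2  1  2
1  3  2  3  2
3  2  3  2  0
[7] 3  1  0  1  3
0  2  3  0  2
3  1  2  1  2
2  0  3  3  2
3  3  3  2  0
[8] 3  1  0  1  3
0  2  3  0  2
3  1  2  1  2
2  1  3  3  2
3  3  3  2  0
[9] 3  1  0  1  3
0  2  3  0  2
3  1  2  1  2
2  2  3  3  2
3  3  3  2  0
[10] 3  1  0  1  3
0  2  3  0  2
3  1  2  1  2
2  3  3  3  2
3  3  3  2  0
[11] 3  1  0  1  3
1  2  3  0  2
0  3  3  2  2
1  3  2  1  3
1  2  2  0  1
[12] 3  2  1  1  3
2  0  1  1  2
1  2  2  3  2
2  2  0  2  3
1  3  3  0  1
[13] 3  2  1  1  3
2  0  1  1  2
1  2  2  3  2
2  3  0  2  3
1  3  3  0  1
[14] 3  2  1  1  3
2  0  1  1  2
1  3  2  3  2
3  1  2  2  3
2  1  0  1  1
[15] 3  2  1  1  3
2  0  1  1  2
1  3  2  3  2
3  2  2  2  3
2  1  0  1  1
[16] 3  2  1  1  3
2  0  1  1  2
1  3  2  3  2
3  3  2  2  3
2  1  0  1  1
[17] 3  2  1  1  3
2  1  1  1  2
3  0  3  3  2
0  2  3  2  3
3  2  0  1  1
[18] 3  2  1  1  3
2  1  1  1  2
3  0  3  3  2
0  3  3  2  3
3  2  0  1  1
[19] 3  2  1  1  3
2  1  2  2  3
3  2  1  2  0
1  1  2  1  1
3  3  1  2  2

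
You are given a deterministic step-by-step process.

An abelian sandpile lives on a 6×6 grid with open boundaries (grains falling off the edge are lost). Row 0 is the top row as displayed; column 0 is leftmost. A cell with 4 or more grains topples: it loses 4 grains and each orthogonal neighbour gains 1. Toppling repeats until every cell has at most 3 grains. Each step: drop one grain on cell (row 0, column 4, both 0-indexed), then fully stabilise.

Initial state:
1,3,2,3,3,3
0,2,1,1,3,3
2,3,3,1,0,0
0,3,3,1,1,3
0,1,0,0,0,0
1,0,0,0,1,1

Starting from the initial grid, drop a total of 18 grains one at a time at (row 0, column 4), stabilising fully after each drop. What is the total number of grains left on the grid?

52

k=0  1,3,2,3,3,3
0,2,1,1,3,3
2,3,3,1,0,0
0,3,3,1,1,3
0,1,0,0,0,0
1,0,0,0,1,1
k=1  1,3,3,0,3,1
0,2,1,3,1,1
2,3,3,1,1,1
0,3,3,1,1,3
0,1,0,0,0,0
1,0,0,0,1,1
k=2  1,3,3,1,0,2
0,2,1,3,2,1
2,3,3,1,1,1
0,3,3,1,1,3
0,1,0,0,0,0
1,0,0,0,1,1
k=3  1,3,3,1,1,2
0,2,1,3,2,1
2,3,3,1,1,1
0,3,3,1,1,3
0,1,0,0,0,0
1,0,0,0,1,1
k=4  1,3,3,1,2,2
0,2,1,3,2,1
2,3,3,1,1,1
0,3,3,1,1,3
0,1,0,0,0,0
1,0,0,0,1,1
k=5  1,3,3,1,3,2
0,2,1,3,2,1
2,3,3,1,1,1
0,3,3,1,1,3
0,1,0,0,0,0
1,0,0,0,1,1
k=6  1,3,3,2,0,3
0,2,1,3,3,1
2,3,3,1,1,1
0,3,3,1,1,3
0,1,0,0,0,0
1,0,0,0,1,1
k=7  1,3,3,2,1,3
0,2,1,3,3,1
2,3,3,1,1,1
0,3,3,1,1,3
0,1,0,0,0,0
1,0,0,0,1,1
k=8  1,3,3,2,2,3
0,2,1,3,3,1
2,3,3,1,1,1
0,3,3,1,1,3
0,1,0,0,0,0
1,0,0,0,1,1
k=9  1,3,3,2,3,3
0,2,1,3,3,1
2,3,3,1,1,1
0,3,3,1,1,3
0,1,0,0,0,0
1,0,0,0,1,1
k=10  2,0,1,1,3,0
0,3,3,1,1,3
2,3,3,2,2,1
0,3,3,1,1,3
0,1,0,0,0,0
1,0,0,0,1,1
k=11  2,0,1,2,0,1
0,3,3,1,2,3
2,3,3,2,2,1
0,3,3,1,1,3
0,1,0,0,0,0
1,0,0,0,1,1
k=12  2,0,1,2,1,1
0,3,3,1,2,3
2,3,3,2,2,1
0,3,3,1,1,3
0,1,0,0,0,0
1,0,0,0,1,1
k=13  2,0,1,2,2,1
0,3,3,1,2,3
2,3,3,2,2,1
0,3,3,1,1,3
0,1,0,0,0,0
1,0,0,0,1,1
k=14  2,0,1,2,3,1
0,3,3,1,2,3
2,3,3,2,2,1
0,3,3,1,1,3
0,1,0,0,0,0
1,0,0,0,1,1
k=15  2,0,1,3,0,2
0,3,3,1,3,3
2,3,3,2,2,1
0,3,3,1,1,3
0,1,0,0,0,0
1,0,0,0,1,1
k=16  2,0,1,3,1,2
0,3,3,1,3,3
2,3,3,2,2,1
0,3,3,1,1,3
0,1,0,0,0,0
1,0,0,0,1,1
k=17  2,0,1,3,2,2
0,3,3,1,3,3
2,3,3,2,2,1
0,3,3,1,1,3
0,1,0,0,0,0
1,0,0,0,1,1
k=18  2,0,1,3,3,2
0,3,3,1,3,3
2,3,3,2,2,1
0,3,3,1,1,3
0,1,0,0,0,0
1,0,0,0,1,1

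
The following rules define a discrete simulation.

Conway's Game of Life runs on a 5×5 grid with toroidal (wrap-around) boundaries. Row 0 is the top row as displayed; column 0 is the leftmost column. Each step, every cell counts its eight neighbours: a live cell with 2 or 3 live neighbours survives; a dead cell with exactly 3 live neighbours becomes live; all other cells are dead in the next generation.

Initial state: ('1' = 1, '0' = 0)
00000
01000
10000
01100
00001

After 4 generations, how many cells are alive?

k=0  00000
01000
10000
01100
00001
k=1  00000
00000
10100
11000
00000
k=2  00000
00000
10000
11000
00000
k=3  00000
00000
11000
11000
00000
k=4  00000
00000
11000
11000
00000

4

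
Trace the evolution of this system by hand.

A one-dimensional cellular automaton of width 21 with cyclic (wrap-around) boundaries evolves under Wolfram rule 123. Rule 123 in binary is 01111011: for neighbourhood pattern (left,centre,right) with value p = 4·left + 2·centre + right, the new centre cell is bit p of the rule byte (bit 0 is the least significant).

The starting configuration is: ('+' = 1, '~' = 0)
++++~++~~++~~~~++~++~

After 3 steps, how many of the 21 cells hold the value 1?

19

t=0: ++++~++~~++~~~~++~++~
t=1: +~~++++++++++++++++++
t=2: ++++~~~~~~~~~~~~~~~~~
t=3: +~~++++++++++++++++++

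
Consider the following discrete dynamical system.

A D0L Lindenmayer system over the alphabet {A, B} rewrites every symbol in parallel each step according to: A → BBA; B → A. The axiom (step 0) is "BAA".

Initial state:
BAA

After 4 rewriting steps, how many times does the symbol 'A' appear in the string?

0) BAA
1) ABBABBA
2) BBAAABBAAABBA
3) AABBABBABBAAABBABBABBAAABBA
4) BBABBAAABBAAABBAAABBABBABBAAABBAAABBAAABBABBABBAAABBA

27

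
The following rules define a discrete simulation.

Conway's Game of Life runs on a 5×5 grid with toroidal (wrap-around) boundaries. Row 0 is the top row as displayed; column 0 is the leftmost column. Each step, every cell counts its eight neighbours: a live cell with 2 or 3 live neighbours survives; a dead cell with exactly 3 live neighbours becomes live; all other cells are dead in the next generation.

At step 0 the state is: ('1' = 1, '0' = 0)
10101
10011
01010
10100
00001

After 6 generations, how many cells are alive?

4

0) 10101
10011
01010
10100
00001
1) 01000
00000
01010
11111
00001
2) 00000
00100
01010
01000
00001
3) 00000
00100
01000
10100
00000
4) 00000
00000
01100
01000
00000
5) 00000
00000
01100
01100
00000
6) 00000
00000
01100
01100
00000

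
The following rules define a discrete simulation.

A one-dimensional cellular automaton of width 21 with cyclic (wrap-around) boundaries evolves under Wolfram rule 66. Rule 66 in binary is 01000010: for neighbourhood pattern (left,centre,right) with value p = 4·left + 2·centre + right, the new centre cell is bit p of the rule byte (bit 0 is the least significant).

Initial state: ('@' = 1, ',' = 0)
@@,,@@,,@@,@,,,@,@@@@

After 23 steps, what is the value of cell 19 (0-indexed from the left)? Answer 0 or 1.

[0] @@,,@@,,@@,@,,,@,@@@@
[1] ,@,@,@,@,@,,,,@,,,,,,
[2] @,,,,,,,,,,,,@,,,,,,,
[3] ,,,,,,,,,,,,@,,,,,,,@
[4] ,,,,,,,,,,,@,,,,,,,@,
[5] ,,,,,,,,,,@,,,,,,,@,,
[6] ,,,,,,,,,@,,,,,,,@,,,
[7] ,,,,,,,,@,,,,,,,@,,,,
[8] ,,,,,,,@,,,,,,,@,,,,,
[9] ,,,,,,@,,,,,,,@,,,,,,
[10] ,,,,,@,,,,,,,@,,,,,,,
[11] ,,,,@,,,,,,,@,,,,,,,,
[12] ,,,@,,,,,,,@,,,,,,,,,
[13] ,,@,,,,,,,@,,,,,,,,,,
[14] ,@,,,,,,,@,,,,,,,,,,,
[15] @,,,,,,,@,,,,,,,,,,,,
[16] ,,,,,,,@,,,,,,,,,,,,@
[17] ,,,,,,@,,,,,,,,,,,,@,
[18] ,,,,,@,,,,,,,,,,,,@,,
[19] ,,,,@,,,,,,,,,,,,@,,,
[20] ,,,@,,,,,,,,,,,,@,,,,
[21] ,,@,,,,,,,,,,,,@,,,,,
[22] ,@,,,,,,,,,,,,@,,,,,,
[23] @,,,,,,,,,,,,@,,,,,,,

0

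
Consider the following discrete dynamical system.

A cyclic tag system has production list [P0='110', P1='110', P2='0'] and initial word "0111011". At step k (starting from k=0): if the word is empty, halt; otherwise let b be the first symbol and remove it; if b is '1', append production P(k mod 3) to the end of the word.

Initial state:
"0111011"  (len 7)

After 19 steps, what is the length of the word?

0) "0111011"  (len 7)
1) "111011"  (len 6)
2) "11011110"  (len 8)
3) "10111100"  (len 8)
4) "0111100110"  (len 10)
5) "111100110"  (len 9)
6) "111001100"  (len 9)
7) "11001100110"  (len 11)
8) "1001100110110"  (len 13)
9) "0011001101100"  (len 13)
10) "011001101100"  (len 12)
11) "11001101100"  (len 11)
12) "10011011000"  (len 11)
13) "0011011000110"  (len 13)
14) "011011000110"  (len 12)
15) "11011000110"  (len 11)
16) "1011000110110"  (len 13)
17) "011000110110110"  (len 15)
18) "11000110110110"  (len 14)
19) "1000110110110110"  (len 16)

16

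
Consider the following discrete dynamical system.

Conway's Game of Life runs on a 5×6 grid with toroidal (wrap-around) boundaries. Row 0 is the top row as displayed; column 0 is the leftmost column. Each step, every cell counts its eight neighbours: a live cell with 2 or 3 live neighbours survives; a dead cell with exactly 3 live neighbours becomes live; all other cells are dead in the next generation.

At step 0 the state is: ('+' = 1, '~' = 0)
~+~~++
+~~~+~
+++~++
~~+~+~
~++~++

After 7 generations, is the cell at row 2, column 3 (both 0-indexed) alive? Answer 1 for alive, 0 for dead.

0) ~+~~++
+~~~+~
+++~++
~~+~+~
~++~++
1) ~++~~~
~~+~~~
+~+~+~
~~~~~~
~++~~~
2) ~~~+~~
~~+~~~
~+~+~~
~~++~~
~++~~~
3) ~+~+~~
~~++~~
~+~+~~
~~~+~~
~+~~~~
4) ~+~+~~
~+~++~
~~~++~
~~~~~~
~~~~~~
5) ~~~++~
~~~~~~
~~+++~
~~~~~~
~~~~~~
6) ~~~~~~
~~+~~~
~~~+~~
~~~+~~
~~~~~~
7) ~~~~~~
~~~~~~
~~++~~
~~~~~~
~~~~~~

1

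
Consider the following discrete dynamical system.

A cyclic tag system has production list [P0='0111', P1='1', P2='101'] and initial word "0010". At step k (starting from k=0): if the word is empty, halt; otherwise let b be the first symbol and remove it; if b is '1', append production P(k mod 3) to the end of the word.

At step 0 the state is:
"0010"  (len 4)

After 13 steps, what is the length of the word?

12

gen 0: "0010"  (len 4)
gen 1: "010"  (len 3)
gen 2: "10"  (len 2)
gen 3: "0101"  (len 4)
gen 4: "101"  (len 3)
gen 5: "011"  (len 3)
gen 6: "11"  (len 2)
gen 7: "10111"  (len 5)
gen 8: "01111"  (len 5)
gen 9: "1111"  (len 4)
gen 10: "1110111"  (len 7)
gen 11: "1101111"  (len 7)
gen 12: "101111101"  (len 9)
gen 13: "011111010111"  (len 12)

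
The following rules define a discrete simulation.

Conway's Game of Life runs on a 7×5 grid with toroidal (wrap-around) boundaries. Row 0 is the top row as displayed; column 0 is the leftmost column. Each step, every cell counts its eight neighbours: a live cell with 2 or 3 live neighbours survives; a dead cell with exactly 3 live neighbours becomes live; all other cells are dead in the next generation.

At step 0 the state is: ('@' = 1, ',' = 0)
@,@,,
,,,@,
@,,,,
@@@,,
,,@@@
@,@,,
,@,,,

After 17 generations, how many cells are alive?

gen 0: @,@,,
,,,@,
@,,,,
@@@,,
,,@@@
@,@,,
,@,,,
gen 1: ,@@,,
,@,,@
@,@,@
@,@,,
,,,,@
@,@,@
@,@,,
gen 2: ,,@@,
,,,,@
,,@,@
@,,,,
,,,,@
@,,,@
@,@,@
gen 3: @@@,,
,,@,@
@,,@@
@,,@@
,,,,@
,@,,,
@,@,,
gen 4: @,@,@
,,@,,
,@@,,
,,,,,
,,,@@
@@,,,
@,@,,
gen 5: @,@,@
@,@,,
,@@,,
,,@@,
@,,,@
@@@@,
,,@@,
gen 6: @,@,@
@,@,@
,,,,,
@,@@@
@,,,,
@,,,,
,,,,,
gen 7: @,,,@
@,,,@
,,@,,
@@,@@
@,,@,
,,,,,
@@,,@
gen 8: ,,,@,
@@,@@
,,@,,
@@,@,
@@@@,
,@,,,
,@,,@
gen 9: ,@,@,
@@,@@
,,,,,
@,,@,
,,,@,
,,,@@
@,@,,
gen 10: ,,,@,
@@,@@
,@@@,
,,,,@
,,@@,
,,@@@
@@@,,
gen 11: ,,,@,
@@,,,
,@,,,
,@,,@
,,@,,
@,,,@
@@,,,
gen 12: ,,@,@
@@@,,
,@@,,
@@@,,
,@,@@
@,,,@
@@,,,
gen 13: ,,@@@
@,,,,
,,,@,
,,,,@
,,,@,
,,@@,
,@,@,
gen 14: @@@@@
,,@,,
,,,,@
,,,@@
,,@@@
,,,@@
,@,,,
gen 15: @,,@@
,,@,,
,,,,@
@,@,,
@,@,,
@,,,@
,@,,,
gen 16: @@@@@
@,,,,
,@,@,
@,,@@
@,,@,
@,,,@
,@,@,
gen 17: ,,,@,
,,,,,
,@@@,
@@,@,
,@,@,
@@@@,
,,,,,

13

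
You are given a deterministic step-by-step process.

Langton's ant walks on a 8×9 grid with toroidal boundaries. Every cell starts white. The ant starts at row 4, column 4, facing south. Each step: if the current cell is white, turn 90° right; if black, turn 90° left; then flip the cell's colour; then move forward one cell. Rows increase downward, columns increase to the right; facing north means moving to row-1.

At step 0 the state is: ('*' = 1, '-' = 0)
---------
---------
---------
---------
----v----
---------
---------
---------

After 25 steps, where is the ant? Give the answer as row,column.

2,5

t=0: ---------
---------
---------
---------
----v----
---------
---------
---------
t=1: ---------
---------
---------
---------
---<*----
---------
---------
---------
t=2: ---------
---------
---------
---^-----
---**----
---------
---------
---------
t=3: ---------
---------
---------
---*>----
---**----
---------
---------
---------
t=4: ---------
---------
---------
---**----
---*v----
---------
---------
---------
t=5: ---------
---------
---------
---**----
---*->---
---------
---------
---------
t=6: ---------
---------
---------
---**----
---*-*---
-----v---
---------
---------
t=7: ---------
---------
---------
---**----
---*-*---
----<*---
---------
---------
t=8: ---------
---------
---------
---**----
---*^*---
----**---
---------
---------
t=9: ---------
---------
---------
---**----
---**>---
----**---
---------
---------
t=10: ---------
---------
---------
---**^---
---**----
----**---
---------
---------
t=11: ---------
---------
---------
---***>--
---**----
----**---
---------
---------
t=12: ---------
---------
---------
---****--
---**-v--
----**---
---------
---------
t=13: ---------
---------
---------
---****--
---**<*--
----**---
---------
---------
t=14: ---------
---------
---------
---**^*--
---****--
----**---
---------
---------
t=15: ---------
---------
---------
---*<-*--
---****--
----**---
---------
---------
t=16: ---------
---------
---------
---*--*--
---*v**--
----**---
---------
---------
t=17: ---------
---------
---------
---*--*--
---*->*--
----**---
---------
---------
t=18: ---------
---------
---------
---*-^*--
---*--*--
----**---
---------
---------
t=19: ---------
---------
---------
---*-*>--
---*--*--
----**---
---------
---------
t=20: ---------
---------
------^--
---*-*---
---*--*--
----**---
---------
---------
t=21: ---------
---------
------*>-
---*-*---
---*--*--
----**---
---------
---------
t=22: ---------
---------
------**-
---*-*-v-
---*--*--
----**---
---------
---------
t=23: ---------
---------
------**-
---*-*<*-
---*--*--
----**---
---------
---------
t=24: ---------
---------
------^*-
---*-***-
---*--*--
----**---
---------
---------
t=25: ---------
---------
-----<-*-
---*-***-
---*--*--
----**---
---------
---------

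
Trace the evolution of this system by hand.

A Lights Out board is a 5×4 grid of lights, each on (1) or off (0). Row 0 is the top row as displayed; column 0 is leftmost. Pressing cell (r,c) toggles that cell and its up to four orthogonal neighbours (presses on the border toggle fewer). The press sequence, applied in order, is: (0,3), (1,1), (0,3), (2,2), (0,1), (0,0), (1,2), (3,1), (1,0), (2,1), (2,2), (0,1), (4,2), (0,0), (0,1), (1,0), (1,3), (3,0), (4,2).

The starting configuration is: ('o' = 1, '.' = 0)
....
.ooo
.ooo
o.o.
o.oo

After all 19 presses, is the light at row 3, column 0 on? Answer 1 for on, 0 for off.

1

k=0  ....
.ooo
.ooo
o.o.
o.oo
k=1  ..oo
.oo.
.ooo
o.o.
o.oo
k=2  .ooo
o...
..oo
o.o.
o.oo
k=3  .o..
o..o
..oo
o.o.
o.oo
k=4  .o..
o.oo
.o..
o...
o.oo
k=5  o.o.
oooo
.o..
o...
o.oo
k=6  .oo.
.ooo
.o..
o...
o.oo
k=7  .o..
....
.oo.
o...
o.oo
k=8  .o..
....
..o.
.oo.
oooo
k=9  oo..
oo..
o.o.
.oo.
oooo
k=10  oo..
o...
.o..
..o.
oooo
k=11  oo..
o.o.
..oo
....
oooo
k=12  ..o.
ooo.
..oo
....
oooo
k=13  ..o.
ooo.
..oo
..o.
o...
k=14  ooo.
.oo.
..oo
..o.
o...
k=15  ....
..o.
..oo
..o.
o...
k=16  o...
ooo.
o.oo
..o.
o...
k=17  o..o
oo.o
o.o.
..o.
o...
k=18  o..o
oo.o
..o.
ooo.
....
k=19  o..o
oo.o
..o.
oo..
.ooo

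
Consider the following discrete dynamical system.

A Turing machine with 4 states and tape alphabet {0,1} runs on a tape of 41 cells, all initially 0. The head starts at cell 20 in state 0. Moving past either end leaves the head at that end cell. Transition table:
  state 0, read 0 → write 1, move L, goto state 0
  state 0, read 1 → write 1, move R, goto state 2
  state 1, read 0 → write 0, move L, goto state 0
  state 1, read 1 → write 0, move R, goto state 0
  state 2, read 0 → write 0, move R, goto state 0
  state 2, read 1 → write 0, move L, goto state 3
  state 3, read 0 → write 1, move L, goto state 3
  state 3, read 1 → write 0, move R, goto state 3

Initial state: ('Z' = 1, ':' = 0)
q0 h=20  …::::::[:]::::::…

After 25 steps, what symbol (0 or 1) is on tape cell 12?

0) q0 h=20  …::::::[:]::::::…
1) q0 h=19  …::::::[:]Z:::::…
2) q0 h=18  …::::::[:]ZZ::::…
3) q0 h=17  …::::::[:]ZZZ:::…
4) q0 h=16  …::::::[:]ZZZZ::…
5) q0 h=15  …::::::[:]ZZZZZ:…
6) q0 h=14  …::::::[:]ZZZZZZ…
7) q0 h=13  …::::::[:]ZZZZZZ…
8) q0 h=12  …::::::[:]ZZZZZZ…
9) q0 h=11  …::::::[:]ZZZZZZ…
10) q0 h=10  …::::::[:]ZZZZZZ…
11) q0 h= 9  …::::::[:]ZZZZZZ…
12) q0 h= 8  …::::::[:]ZZZZZZ…
13) q0 h= 7  …::::::[:]ZZZZZZ…
14) q0 h= 6  |::::::[:]ZZZZZZ…
15) q0 h= 5  |:::::[:]ZZZZZZ…
16) q0 h= 4  |::::[:]ZZZZZZ…
17) q0 h= 3  |:::[:]ZZZZZZ…
18) q0 h= 2  |::[:]ZZZZZZ…
19) q0 h= 1  |:[:]ZZZZZZ…
20) q0 h= 0  |[:]ZZZZZZ…
21) q0 h= 0  |[Z]ZZZZZZ…
22) q2 h= 1  |Z[Z]ZZZZZZ…
23) q3 h= 0  |[Z]:ZZZZZ…
24) q3 h= 1  |:[:]ZZZZZZ…
25) q3 h= 0  |[:]ZZZZZZ…

1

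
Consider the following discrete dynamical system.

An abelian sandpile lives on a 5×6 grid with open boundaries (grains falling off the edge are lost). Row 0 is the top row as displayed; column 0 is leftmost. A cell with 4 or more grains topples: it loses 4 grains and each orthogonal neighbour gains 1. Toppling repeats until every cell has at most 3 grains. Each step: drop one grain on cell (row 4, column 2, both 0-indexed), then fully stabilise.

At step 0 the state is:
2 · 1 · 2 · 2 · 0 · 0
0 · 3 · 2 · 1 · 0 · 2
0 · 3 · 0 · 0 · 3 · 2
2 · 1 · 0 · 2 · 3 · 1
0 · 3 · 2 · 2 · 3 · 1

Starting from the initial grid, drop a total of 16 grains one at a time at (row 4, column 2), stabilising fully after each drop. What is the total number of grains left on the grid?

49

step 0: 2 · 1 · 2 · 2 · 0 · 0
0 · 3 · 2 · 1 · 0 · 2
0 · 3 · 0 · 0 · 3 · 2
2 · 1 · 0 · 2 · 3 · 1
0 · 3 · 2 · 2 · 3 · 1
step 1: 2 · 1 · 2 · 2 · 0 · 0
0 · 3 · 2 · 1 · 0 · 2
0 · 3 · 0 · 0 · 3 · 2
2 · 1 · 0 · 2 · 3 · 1
0 · 3 · 3 · 2 · 3 · 1
step 2: 2 · 1 · 2 · 2 · 0 · 0
0 · 3 · 2 · 1 · 0 · 2
0 · 3 · 0 · 0 · 3 · 2
2 · 2 · 1 · 2 · 3 · 1
1 · 0 · 1 · 3 · 3 · 1
step 3: 2 · 1 · 2 · 2 · 0 · 0
0 · 3 · 2 · 1 · 0 · 2
0 · 3 · 0 · 0 · 3 · 2
2 · 2 · 1 · 2 · 3 · 1
1 · 0 · 2 · 3 · 3 · 1
step 4: 2 · 1 · 2 · 2 · 0 · 0
0 · 3 · 2 · 1 · 0 · 2
0 · 3 · 0 · 0 · 3 · 2
2 · 2 · 1 · 2 · 3 · 1
1 · 0 · 3 · 3 · 3 · 1
step 5: 2 · 1 · 2 · 2 · 0 · 0
0 · 3 · 2 · 1 · 1 · 2
0 · 3 · 0 · 2 · 0 · 3
2 · 2 · 3 · 0 · 2 · 2
1 · 1 · 1 · 2 · 1 · 2
step 6: 2 · 1 · 2 · 2 · 0 · 0
0 · 3 · 2 · 1 · 1 · 2
0 · 3 · 0 · 2 · 0 · 3
2 · 2 · 3 · 0 · 2 · 2
1 · 1 · 2 · 2 · 1 · 2
step 7: 2 · 1 · 2 · 2 · 0 · 0
0 · 3 · 2 · 1 · 1 · 2
0 · 3 · 0 · 2 · 0 · 3
2 · 2 · 3 · 0 · 2 · 2
1 · 1 · 3 · 2 · 1 · 2
step 8: 2 · 1 · 2 · 2 · 0 · 0
0 · 3 · 2 · 1 · 1 · 2
0 · 3 · 1 · 2 · 0 · 3
2 · 3 · 0 · 1 · 2 · 2
1 · 2 · 1 · 3 · 1 · 2
step 9: 2 · 1 · 2 · 2 · 0 · 0
0 · 3 · 2 · 1 · 1 · 2
0 · 3 · 1 · 2 · 0 · 3
2 · 3 · 0 · 1 · 2 · 2
1 · 2 · 2 · 3 · 1 · 2
step 10: 2 · 1 · 2 · 2 · 0 · 0
0 · 3 · 2 · 1 · 1 · 2
0 · 3 · 1 · 2 · 0 · 3
2 · 3 · 0 · 1 · 2 · 2
1 · 2 · 3 · 3 · 1 · 2
step 11: 2 · 1 · 2 · 2 · 0 · 0
0 · 3 · 2 · 1 · 1 · 2
0 · 3 · 1 · 2 · 0 · 3
2 · 3 · 1 · 2 · 2 · 2
1 · 3 · 1 · 0 · 2 · 2
step 12: 2 · 1 · 2 · 2 · 0 · 0
0 · 3 · 2 · 1 · 1 · 2
0 · 3 · 1 · 2 · 0 · 3
2 · 3 · 1 · 2 · 2 · 2
1 · 3 · 2 · 0 · 2 · 2
step 13: 2 · 1 · 2 · 2 · 0 · 0
0 · 3 · 2 · 1 · 1 · 2
0 · 3 · 1 · 2 · 0 · 3
2 · 3 · 1 · 2 · 2 · 2
1 · 3 · 3 · 0 · 2 · 2
step 14: 2 · 2 · 2 · 2 · 0 · 0
1 · 0 · 3 · 1 · 1 · 2
1 · 1 · 2 · 2 · 0 · 3
3 · 1 · 3 · 2 · 2 · 2
2 · 1 · 1 · 1 · 2 · 2
step 15: 2 · 2 · 2 · 2 · 0 · 0
1 · 0 · 3 · 1 · 1 · 2
1 · 1 · 2 · 2 · 0 · 3
3 · 1 · 3 · 2 · 2 · 2
2 · 1 · 2 · 1 · 2 · 2
step 16: 2 · 2 · 2 · 2 · 0 · 0
1 · 0 · 3 · 1 · 1 · 2
1 · 1 · 2 · 2 · 0 · 3
3 · 1 · 3 · 2 · 2 · 2
2 · 1 · 3 · 1 · 2 · 2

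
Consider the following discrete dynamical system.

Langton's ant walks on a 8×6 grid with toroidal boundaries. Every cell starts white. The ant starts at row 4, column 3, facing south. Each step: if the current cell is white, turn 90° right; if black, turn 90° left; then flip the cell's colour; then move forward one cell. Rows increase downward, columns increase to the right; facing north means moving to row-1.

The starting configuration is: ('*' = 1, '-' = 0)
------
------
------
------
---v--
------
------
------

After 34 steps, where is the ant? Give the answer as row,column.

gen 0: ------
------
------
------
---v--
------
------
------
gen 1: ------
------
------
------
--<*--
------
------
------
gen 2: ------
------
------
--^---
--**--
------
------
------
gen 3: ------
------
------
--*>--
--**--
------
------
------
gen 4: ------
------
------
--**--
--*v--
------
------
------
gen 5: ------
------
------
--**--
--*->-
------
------
------
gen 6: ------
------
------
--**--
--*-*-
----v-
------
------
gen 7: ------
------
------
--**--
--*-*-
---<*-
------
------
gen 8: ------
------
------
--**--
--*^*-
---**-
------
------
gen 9: ------
------
------
--**--
--**>-
---**-
------
------
gen 10: ------
------
------
--**^-
--**--
---**-
------
------
gen 11: ------
------
------
--***>
--**--
---**-
------
------
gen 12: ------
------
------
--****
--**-v
---**-
------
------
gen 13: ------
------
------
--****
--**<*
---**-
------
------
gen 14: ------
------
------
--**^*
--****
---**-
------
------
gen 15: ------
------
------
--*<-*
--****
---**-
------
------
gen 16: ------
------
------
--*--*
--*v**
---**-
------
------
gen 17: ------
------
------
--*--*
--*->*
---**-
------
------
gen 18: ------
------
------
--*-^*
--*--*
---**-
------
------
gen 19: ------
------
------
--*-*>
--*--*
---**-
------
------
gen 20: ------
------
-----^
--*-*-
--*--*
---**-
------
------
gen 21: ------
------
>----*
--*-*-
--*--*
---**-
------
------
gen 22: ------
------
*----*
v-*-*-
--*--*
---**-
------
------
gen 23: ------
------
*----*
*-*-*<
--*--*
---**-
------
------
gen 24: ------
------
*----^
*-*-**
--*--*
---**-
------
------
gen 25: ------
------
*---<-
*-*-**
--*--*
---**-
------
------
gen 26: ------
----^-
*---*-
*-*-**
--*--*
---**-
------
------
gen 27: ------
----*>
*---*-
*-*-**
--*--*
---**-
------
------
gen 28: ------
----**
*---*v
*-*-**
--*--*
---**-
------
------
gen 29: ------
----**
*---<*
*-*-**
--*--*
---**-
------
------
gen 30: ------
----**
*----*
*-*-v*
--*--*
---**-
------
------
gen 31: ------
----**
*----*
*-*-->
--*--*
---**-
------
------
gen 32: ------
----**
*----^
*-*---
--*--*
---**-
------
------
gen 33: ------
----**
*---<-
*-*---
--*--*
---**-
------
------
gen 34: ------
----^*
*---*-
*-*---
--*--*
---**-
------
------

1,4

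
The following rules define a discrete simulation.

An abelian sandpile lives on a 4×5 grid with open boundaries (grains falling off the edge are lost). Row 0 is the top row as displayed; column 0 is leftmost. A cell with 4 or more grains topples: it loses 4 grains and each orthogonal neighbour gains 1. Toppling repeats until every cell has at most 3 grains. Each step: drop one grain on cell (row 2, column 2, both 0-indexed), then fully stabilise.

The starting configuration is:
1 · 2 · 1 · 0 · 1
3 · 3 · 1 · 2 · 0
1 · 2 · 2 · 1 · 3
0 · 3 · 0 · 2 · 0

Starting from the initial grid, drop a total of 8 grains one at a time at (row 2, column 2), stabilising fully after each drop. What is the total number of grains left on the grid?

31

t=0: 1 · 2 · 1 · 0 · 1
3 · 3 · 1 · 2 · 0
1 · 2 · 2 · 1 · 3
0 · 3 · 0 · 2 · 0
t=1: 1 · 2 · 1 · 0 · 1
3 · 3 · 1 · 2 · 0
1 · 2 · 3 · 1 · 3
0 · 3 · 0 · 2 · 0
t=2: 1 · 2 · 1 · 0 · 1
3 · 3 · 2 · 2 · 0
1 · 3 · 0 · 2 · 3
0 · 3 · 1 · 2 · 0
t=3: 1 · 2 · 1 · 0 · 1
3 · 3 · 2 · 2 · 0
1 · 3 · 1 · 2 · 3
0 · 3 · 1 · 2 · 0
t=4: 1 · 2 · 1 · 0 · 1
3 · 3 · 2 · 2 · 0
1 · 3 · 2 · 2 · 3
0 · 3 · 1 · 2 · 0
t=5: 1 · 2 · 1 · 0 · 1
3 · 3 · 2 · 2 · 0
1 · 3 · 3 · 2 · 3
0 · 3 · 1 · 2 · 0
t=6: 2 · 3 · 2 · 0 · 1
0 · 2 · 0 · 3 · 0
3 · 2 · 2 · 3 · 3
1 · 0 · 3 · 2 · 0
t=7: 2 · 3 · 2 · 0 · 1
0 · 2 · 0 · 3 · 0
3 · 2 · 3 · 3 · 3
1 · 0 · 3 · 2 · 0
t=8: 2 · 3 · 2 · 1 · 1
0 · 2 · 2 · 0 · 2
3 · 3 · 2 · 3 · 0
1 · 1 · 1 · 0 · 2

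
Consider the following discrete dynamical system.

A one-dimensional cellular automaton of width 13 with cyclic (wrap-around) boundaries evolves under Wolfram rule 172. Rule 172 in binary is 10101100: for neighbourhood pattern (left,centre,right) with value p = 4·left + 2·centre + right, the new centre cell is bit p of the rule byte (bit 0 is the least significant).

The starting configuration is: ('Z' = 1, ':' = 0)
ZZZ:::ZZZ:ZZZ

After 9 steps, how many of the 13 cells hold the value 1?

1

0) ZZZ:::ZZZ:ZZZ
1) ZZ::::ZZ:ZZZZ
2) Z:::::Z:ZZZZZ
3) ::::::ZZZZZZZ
4) ::::::ZZZZZZ:
5) ::::::ZZZZZ::
6) ::::::ZZZZ:::
7) ::::::ZZZ::::
8) ::::::ZZ:::::
9) ::::::Z::::::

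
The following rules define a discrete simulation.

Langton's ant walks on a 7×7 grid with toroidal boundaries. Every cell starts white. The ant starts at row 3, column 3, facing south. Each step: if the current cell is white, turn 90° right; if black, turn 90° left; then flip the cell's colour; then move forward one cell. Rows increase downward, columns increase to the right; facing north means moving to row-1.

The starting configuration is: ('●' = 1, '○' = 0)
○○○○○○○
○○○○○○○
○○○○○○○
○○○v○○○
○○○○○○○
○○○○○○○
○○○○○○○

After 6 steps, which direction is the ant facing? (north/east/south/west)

south

k=0  ○○○○○○○
○○○○○○○
○○○○○○○
○○○v○○○
○○○○○○○
○○○○○○○
○○○○○○○
k=1  ○○○○○○○
○○○○○○○
○○○○○○○
○○<●○○○
○○○○○○○
○○○○○○○
○○○○○○○
k=2  ○○○○○○○
○○○○○○○
○○^○○○○
○○●●○○○
○○○○○○○
○○○○○○○
○○○○○○○
k=3  ○○○○○○○
○○○○○○○
○○●>○○○
○○●●○○○
○○○○○○○
○○○○○○○
○○○○○○○
k=4  ○○○○○○○
○○○○○○○
○○●●○○○
○○●v○○○
○○○○○○○
○○○○○○○
○○○○○○○
k=5  ○○○○○○○
○○○○○○○
○○●●○○○
○○●○>○○
○○○○○○○
○○○○○○○
○○○○○○○
k=6  ○○○○○○○
○○○○○○○
○○●●○○○
○○●○●○○
○○○○v○○
○○○○○○○
○○○○○○○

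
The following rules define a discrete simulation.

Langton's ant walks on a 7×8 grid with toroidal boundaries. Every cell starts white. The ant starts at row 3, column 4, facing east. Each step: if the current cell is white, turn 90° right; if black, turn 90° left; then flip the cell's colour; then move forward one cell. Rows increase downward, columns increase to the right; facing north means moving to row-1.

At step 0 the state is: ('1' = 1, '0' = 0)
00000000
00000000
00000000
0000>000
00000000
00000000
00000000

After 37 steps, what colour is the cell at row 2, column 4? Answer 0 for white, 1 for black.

0) 00000000
00000000
00000000
0000>000
00000000
00000000
00000000
1) 00000000
00000000
00000000
00001000
0000v000
00000000
00000000
2) 00000000
00000000
00000000
00001000
000<1000
00000000
00000000
3) 00000000
00000000
00000000
000^1000
00011000
00000000
00000000
4) 00000000
00000000
00000000
0001>000
00011000
00000000
00000000
5) 00000000
00000000
0000^000
00010000
00011000
00000000
00000000
6) 00000000
00000000
00001>00
00010000
00011000
00000000
00000000
7) 00000000
00000000
00001100
00010v00
00011000
00000000
00000000
8) 00000000
00000000
00001100
0001<100
00011000
00000000
00000000
9) 00000000
00000000
0000^100
00011100
00011000
00000000
00000000
10) 00000000
00000000
000<0100
00011100
00011000
00000000
00000000
11) 00000000
000^0000
00010100
00011100
00011000
00000000
00000000
12) 00000000
0001>000
00010100
00011100
00011000
00000000
00000000
13) 00000000
00011000
0001v100
00011100
00011000
00000000
00000000
14) 00000000
00011000
000<1100
00011100
00011000
00000000
00000000
15) 00000000
00011000
00001100
000v1100
00011000
00000000
00000000
16) 00000000
00011000
00001100
0000>100
00011000
00000000
00000000
17) 00000000
00011000
0000^100
00000100
00011000
00000000
00000000
18) 00000000
00011000
000<0100
00000100
00011000
00000000
00000000
19) 00000000
000^1000
00010100
00000100
00011000
00000000
00000000
20) 00000000
00<01000
00010100
00000100
00011000
00000000
00000000
21) 00^00000
00101000
00010100
00000100
00011000
00000000
00000000
22) 001>0000
00101000
00010100
00000100
00011000
00000000
00000000
23) 00110000
001v1000
00010100
00000100
00011000
00000000
00000000
24) 00110000
00<11000
00010100
00000100
00011000
00000000
00000000
25) 00110000
00011000
00v10100
00000100
00011000
00000000
00000000
26) 00110000
00011000
0<110100
00000100
00011000
00000000
00000000
27) 00110000
0^011000
01110100
00000100
00011000
00000000
00000000
28) 00110000
01>11000
01110100
00000100
00011000
00000000
00000000
29) 00110000
01111000
01v10100
00000100
00011000
00000000
00000000
30) 00110000
01111000
010>0100
00000100
00011000
00000000
00000000
31) 00110000
011^1000
01000100
00000100
00011000
00000000
00000000
32) 00110000
01<01000
01000100
00000100
00011000
00000000
00000000
33) 00110000
01001000
01v00100
00000100
00011000
00000000
00000000
34) 00110000
01001000
0<100100
00000100
00011000
00000000
00000000
35) 00110000
01001000
00100100
0v000100
00011000
00000000
00000000
36) 00110000
01001000
00100100
<1000100
00011000
00000000
00000000
37) 00110000
01001000
^0100100
11000100
00011000
00000000
00000000

0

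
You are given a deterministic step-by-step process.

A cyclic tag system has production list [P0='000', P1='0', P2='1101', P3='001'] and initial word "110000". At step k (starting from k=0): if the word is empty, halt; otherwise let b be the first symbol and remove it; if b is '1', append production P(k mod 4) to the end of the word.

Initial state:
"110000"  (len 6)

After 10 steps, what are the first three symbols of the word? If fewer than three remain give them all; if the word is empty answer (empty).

step 0: "110000"  (len 6)
step 1: "10000000"  (len 8)
step 2: "00000000"  (len 8)
step 3: "0000000"  (len 7)
step 4: "000000"  (len 6)
step 5: "00000"  (len 5)
step 6: "0000"  (len 4)
step 7: "000"  (len 3)
step 8: "00"  (len 2)
step 9: "0"  (len 1)
step 10: (halted — word empty)

(empty)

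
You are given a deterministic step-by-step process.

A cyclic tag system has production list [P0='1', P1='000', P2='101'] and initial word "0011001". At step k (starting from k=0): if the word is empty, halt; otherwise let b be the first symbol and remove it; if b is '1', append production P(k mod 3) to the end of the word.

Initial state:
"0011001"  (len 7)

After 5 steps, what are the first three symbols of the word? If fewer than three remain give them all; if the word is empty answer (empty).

0) "0011001"  (len 7)
1) "011001"  (len 6)
2) "11001"  (len 5)
3) "1001101"  (len 7)
4) "0011011"  (len 7)
5) "011011"  (len 6)

011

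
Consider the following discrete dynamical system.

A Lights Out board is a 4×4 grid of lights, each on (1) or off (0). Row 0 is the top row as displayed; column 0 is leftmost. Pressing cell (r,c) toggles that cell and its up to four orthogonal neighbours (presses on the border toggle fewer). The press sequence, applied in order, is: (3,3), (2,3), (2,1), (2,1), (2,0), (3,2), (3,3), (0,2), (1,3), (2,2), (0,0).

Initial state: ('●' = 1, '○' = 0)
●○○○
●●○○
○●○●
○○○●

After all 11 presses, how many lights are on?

10

step 0: ●○○○
●●○○
○●○●
○○○●
step 1: ●○○○
●●○○
○●○○
○○●○
step 2: ●○○○
●●○●
○●●●
○○●●
step 3: ●○○○
●○○●
●○○●
○●●●
step 4: ●○○○
●●○●
○●●●
○○●●
step 5: ●○○○
○●○●
●○●●
●○●●
step 6: ●○○○
○●○●
●○○●
●●○○
step 7: ●○○○
○●○●
●○○○
●●●●
step 8: ●●●●
○●●●
●○○○
●●●●
step 9: ●●●○
○●○○
●○○●
●●●●
step 10: ●●●○
○●●○
●●●○
●●○●
step 11: ○○●○
●●●○
●●●○
●●○●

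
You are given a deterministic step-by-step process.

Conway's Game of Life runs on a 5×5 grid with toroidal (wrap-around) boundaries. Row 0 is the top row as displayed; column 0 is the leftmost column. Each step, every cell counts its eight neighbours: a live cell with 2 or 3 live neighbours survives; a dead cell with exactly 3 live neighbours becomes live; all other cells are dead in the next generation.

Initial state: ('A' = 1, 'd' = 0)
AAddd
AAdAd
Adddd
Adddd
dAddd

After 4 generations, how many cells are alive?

6

k=0  AAddd
AAdAd
Adddd
Adddd
dAddd
k=1  ddddA
ddAdd
Adddd
AAddd
dAddd
k=2  ddddd
ddddd
Adddd
AAddd
dAddd
k=3  ddddd
ddddd
AAddd
AAddd
AAddd
k=4  ddddd
ddddd
AAddd
ddAdA
AAddd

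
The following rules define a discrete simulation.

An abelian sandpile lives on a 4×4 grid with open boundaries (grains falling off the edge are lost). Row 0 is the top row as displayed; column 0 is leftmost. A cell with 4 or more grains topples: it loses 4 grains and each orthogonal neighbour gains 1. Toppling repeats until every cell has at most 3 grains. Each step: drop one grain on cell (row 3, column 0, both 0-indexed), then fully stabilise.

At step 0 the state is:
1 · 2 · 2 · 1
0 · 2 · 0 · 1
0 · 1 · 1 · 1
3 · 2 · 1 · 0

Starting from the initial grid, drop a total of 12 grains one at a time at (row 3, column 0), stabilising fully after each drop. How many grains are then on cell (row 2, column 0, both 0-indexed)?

0

[0] 1 · 2 · 2 · 1
0 · 2 · 0 · 1
0 · 1 · 1 · 1
3 · 2 · 1 · 0
[1] 1 · 2 · 2 · 1
0 · 2 · 0 · 1
1 · 1 · 1 · 1
0 · 3 · 1 · 0
[2] 1 · 2 · 2 · 1
0 · 2 · 0 · 1
1 · 1 · 1 · 1
1 · 3 · 1 · 0
[3] 1 · 2 · 2 · 1
0 · 2 · 0 · 1
1 · 1 · 1 · 1
2 · 3 · 1 · 0
[4] 1 · 2 · 2 · 1
0 · 2 · 0 · 1
1 · 1 · 1 · 1
3 · 3 · 1 · 0
[5] 1 · 2 · 2 · 1
0 · 2 · 0 · 1
2 · 2 · 1 · 1
1 · 0 · 2 · 0
[6] 1 · 2 · 2 · 1
0 · 2 · 0 · 1
2 · 2 · 1 · 1
2 · 0 · 2 · 0
[7] 1 · 2 · 2 · 1
0 · 2 · 0 · 1
2 · 2 · 1 · 1
3 · 0 · 2 · 0
[8] 1 · 2 · 2 · 1
0 · 2 · 0 · 1
3 · 2 · 1 · 1
0 · 1 · 2 · 0
[9] 1 · 2 · 2 · 1
0 · 2 · 0 · 1
3 · 2 · 1 · 1
1 · 1 · 2 · 0
[10] 1 · 2 · 2 · 1
0 · 2 · 0 · 1
3 · 2 · 1 · 1
2 · 1 · 2 · 0
[11] 1 · 2 · 2 · 1
0 · 2 · 0 · 1
3 · 2 · 1 · 1
3 · 1 · 2 · 0
[12] 1 · 2 · 2 · 1
1 · 2 · 0 · 1
0 · 3 · 1 · 1
1 · 2 · 2 · 0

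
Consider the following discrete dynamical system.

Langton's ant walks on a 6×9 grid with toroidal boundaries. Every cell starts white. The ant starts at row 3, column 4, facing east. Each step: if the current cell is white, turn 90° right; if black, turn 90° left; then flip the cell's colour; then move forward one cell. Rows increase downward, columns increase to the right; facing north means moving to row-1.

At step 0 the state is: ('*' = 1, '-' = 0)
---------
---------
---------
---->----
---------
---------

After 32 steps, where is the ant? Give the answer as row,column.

t=0: ---------
---------
---------
---->----
---------
---------
t=1: ---------
---------
---------
----*----
----v----
---------
t=2: ---------
---------
---------
----*----
---<*----
---------
t=3: ---------
---------
---------
---^*----
---**----
---------
t=4: ---------
---------
---------
---*>----
---**----
---------
t=5: ---------
---------
----^----
---*-----
---**----
---------
t=6: ---------
---------
----*>---
---*-----
---**----
---------
t=7: ---------
---------
----**---
---*-v---
---**----
---------
t=8: ---------
---------
----**---
---*<*---
---**----
---------
t=9: ---------
---------
----^*---
---***---
---**----
---------
t=10: ---------
---------
---<-*---
---***---
---**----
---------
t=11: ---------
---^-----
---*-*---
---***---
---**----
---------
t=12: ---------
---*>----
---*-*---
---***---
---**----
---------
t=13: ---------
---**----
---*v*---
---***---
---**----
---------
t=14: ---------
---**----
---<**---
---***---
---**----
---------
t=15: ---------
---**----
----**---
---v**---
---**----
---------
t=16: ---------
---**----
----**---
---->*---
---**----
---------
t=17: ---------
---**----
----^*---
-----*---
---**----
---------
t=18: ---------
---**----
---<-*---
-----*---
---**----
---------
t=19: ---------
---^*----
---*-*---
-----*---
---**----
---------
t=20: ---------
--<-*----
---*-*---
-----*---
---**----
---------
t=21: --^------
--*-*----
---*-*---
-----*---
---**----
---------
t=22: --*>-----
--*-*----
---*-*---
-----*---
---**----
---------
t=23: --**-----
--*v*----
---*-*---
-----*---
---**----
---------
t=24: --**-----
--<**----
---*-*---
-----*---
---**----
---------
t=25: --**-----
---**----
--v*-*---
-----*---
---**----
---------
t=26: --**-----
---**----
-<**-*---
-----*---
---**----
---------
t=27: --**-----
-^-**----
-***-*---
-----*---
---**----
---------
t=28: --**-----
-*>**----
-***-*---
-----*---
---**----
---------
t=29: --**-----
-****----
-*v*-*---
-----*---
---**----
---------
t=30: --**-----
-****----
-*->-*---
-----*---
---**----
---------
t=31: --**-----
-**^*----
-*---*---
-----*---
---**----
---------
t=32: --**-----
-*<-*----
-*---*---
-----*---
---**----
---------

1,2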